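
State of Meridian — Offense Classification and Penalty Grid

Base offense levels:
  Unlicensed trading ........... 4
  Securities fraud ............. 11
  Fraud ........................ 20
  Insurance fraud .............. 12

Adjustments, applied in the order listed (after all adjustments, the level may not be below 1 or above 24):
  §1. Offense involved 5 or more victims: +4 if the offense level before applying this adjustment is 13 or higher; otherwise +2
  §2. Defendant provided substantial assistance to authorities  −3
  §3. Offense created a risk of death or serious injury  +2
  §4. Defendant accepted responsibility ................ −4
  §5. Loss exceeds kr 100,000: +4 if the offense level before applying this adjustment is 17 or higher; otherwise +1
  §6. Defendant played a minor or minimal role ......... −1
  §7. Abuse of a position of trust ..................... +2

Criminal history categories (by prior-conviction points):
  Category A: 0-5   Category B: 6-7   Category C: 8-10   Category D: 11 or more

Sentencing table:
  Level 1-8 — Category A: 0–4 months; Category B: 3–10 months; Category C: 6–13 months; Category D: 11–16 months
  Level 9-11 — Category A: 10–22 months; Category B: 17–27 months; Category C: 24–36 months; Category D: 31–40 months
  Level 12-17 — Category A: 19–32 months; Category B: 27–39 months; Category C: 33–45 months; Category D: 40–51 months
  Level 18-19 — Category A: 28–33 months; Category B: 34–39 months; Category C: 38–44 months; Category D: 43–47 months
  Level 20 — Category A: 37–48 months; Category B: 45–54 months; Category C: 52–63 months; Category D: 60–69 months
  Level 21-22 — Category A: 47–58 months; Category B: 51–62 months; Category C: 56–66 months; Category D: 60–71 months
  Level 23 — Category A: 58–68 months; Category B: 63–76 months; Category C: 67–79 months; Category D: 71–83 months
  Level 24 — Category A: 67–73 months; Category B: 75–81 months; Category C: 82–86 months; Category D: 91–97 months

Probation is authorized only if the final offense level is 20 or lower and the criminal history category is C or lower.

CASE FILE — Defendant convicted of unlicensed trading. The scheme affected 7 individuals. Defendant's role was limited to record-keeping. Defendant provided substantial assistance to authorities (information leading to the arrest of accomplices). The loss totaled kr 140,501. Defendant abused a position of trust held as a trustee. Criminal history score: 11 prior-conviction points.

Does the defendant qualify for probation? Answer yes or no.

No

Base offense level for unlicensed trading: 4.
§1 applies (level before this adjustment is 4 < 13, so +2): 4 + 2 = 6.
§2 applies: 6 − 3 = 3.
§5 applies (level before this adjustment is 3 < 17, so +1): 3 + 1 = 4.
§6 applies: 4 − 1 = 3.
§7 applies: 3 + 2 = 5.
Final offense level: 5.
Criminal history: 11 prior points → Category D (11+).
Level 5 falls in the 1-8 band.
Grid: Level 1-8 × Category D = 11-16 months.
Probation check: level 5 ≤ 20 and category D > C → not eligible.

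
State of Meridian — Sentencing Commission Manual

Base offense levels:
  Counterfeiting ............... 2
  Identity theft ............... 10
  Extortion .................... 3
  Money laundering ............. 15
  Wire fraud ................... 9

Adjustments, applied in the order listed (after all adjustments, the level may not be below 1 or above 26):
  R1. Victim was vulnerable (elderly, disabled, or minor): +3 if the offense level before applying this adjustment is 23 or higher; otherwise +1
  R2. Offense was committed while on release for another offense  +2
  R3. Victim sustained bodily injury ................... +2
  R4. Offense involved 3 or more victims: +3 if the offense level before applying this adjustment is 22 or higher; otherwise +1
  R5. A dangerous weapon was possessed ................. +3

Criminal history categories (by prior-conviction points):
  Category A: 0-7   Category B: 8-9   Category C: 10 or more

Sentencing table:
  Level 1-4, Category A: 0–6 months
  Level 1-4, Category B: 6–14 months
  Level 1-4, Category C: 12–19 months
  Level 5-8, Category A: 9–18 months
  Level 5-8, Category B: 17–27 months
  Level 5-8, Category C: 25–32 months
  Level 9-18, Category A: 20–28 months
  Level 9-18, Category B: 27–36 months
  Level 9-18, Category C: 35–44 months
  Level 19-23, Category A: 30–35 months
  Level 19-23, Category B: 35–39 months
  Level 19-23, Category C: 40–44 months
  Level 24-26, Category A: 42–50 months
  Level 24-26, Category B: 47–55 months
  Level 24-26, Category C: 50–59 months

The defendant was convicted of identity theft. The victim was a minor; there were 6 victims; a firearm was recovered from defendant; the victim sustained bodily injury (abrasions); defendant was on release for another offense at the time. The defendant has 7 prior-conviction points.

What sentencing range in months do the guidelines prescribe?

Base offense level for identity theft: 10.
R1 applies (level before this adjustment is 10 < 23, so +1): 10 + 1 = 11.
R2 applies: 11 + 2 = 13.
R3 applies: 13 + 2 = 15.
R4 applies (level before this adjustment is 15 < 22, so +1): 15 + 1 = 16.
R5 applies: 16 + 3 = 19.
Final offense level: 19.
Criminal history: 7 prior points → Category A (0-7).
Level 19 falls in the 19-23 band.
Grid: Level 19-23 × Category A = 30-35 months.

30-35 months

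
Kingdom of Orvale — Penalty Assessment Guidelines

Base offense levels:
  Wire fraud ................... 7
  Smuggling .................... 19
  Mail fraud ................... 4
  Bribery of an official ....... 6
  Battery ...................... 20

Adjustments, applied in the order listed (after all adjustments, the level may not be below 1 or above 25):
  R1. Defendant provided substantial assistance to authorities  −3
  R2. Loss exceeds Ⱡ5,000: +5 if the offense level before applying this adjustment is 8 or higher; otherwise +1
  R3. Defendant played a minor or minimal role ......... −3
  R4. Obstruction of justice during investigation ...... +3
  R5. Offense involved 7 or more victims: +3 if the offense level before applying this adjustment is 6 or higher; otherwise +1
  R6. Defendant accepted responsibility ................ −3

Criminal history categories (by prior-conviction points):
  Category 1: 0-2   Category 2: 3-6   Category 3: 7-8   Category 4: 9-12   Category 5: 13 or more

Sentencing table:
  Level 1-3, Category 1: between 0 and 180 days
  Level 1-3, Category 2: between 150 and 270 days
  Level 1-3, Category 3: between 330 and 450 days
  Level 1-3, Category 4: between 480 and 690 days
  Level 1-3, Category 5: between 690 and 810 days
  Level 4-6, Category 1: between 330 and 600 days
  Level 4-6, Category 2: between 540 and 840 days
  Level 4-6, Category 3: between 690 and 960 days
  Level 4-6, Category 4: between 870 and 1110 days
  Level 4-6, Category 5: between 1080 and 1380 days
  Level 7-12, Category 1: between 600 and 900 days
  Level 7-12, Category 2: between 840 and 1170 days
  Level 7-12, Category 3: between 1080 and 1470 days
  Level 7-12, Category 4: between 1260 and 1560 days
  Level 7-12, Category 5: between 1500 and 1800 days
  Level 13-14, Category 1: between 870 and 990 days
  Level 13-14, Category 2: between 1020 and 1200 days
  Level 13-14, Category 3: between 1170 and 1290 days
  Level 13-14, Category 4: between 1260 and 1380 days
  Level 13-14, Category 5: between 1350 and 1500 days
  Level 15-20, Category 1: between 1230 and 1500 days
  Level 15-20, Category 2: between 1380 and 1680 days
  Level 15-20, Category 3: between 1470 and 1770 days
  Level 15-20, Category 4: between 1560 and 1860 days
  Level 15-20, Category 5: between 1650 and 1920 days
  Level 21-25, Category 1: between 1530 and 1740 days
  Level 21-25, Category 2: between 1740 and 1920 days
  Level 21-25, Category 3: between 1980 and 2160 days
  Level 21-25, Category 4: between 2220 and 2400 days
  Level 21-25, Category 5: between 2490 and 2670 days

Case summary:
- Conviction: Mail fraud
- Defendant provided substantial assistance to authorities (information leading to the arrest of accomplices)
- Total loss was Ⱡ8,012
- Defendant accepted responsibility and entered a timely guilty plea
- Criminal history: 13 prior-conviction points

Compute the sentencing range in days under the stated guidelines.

690-810 days

Base offense level for mail fraud: 4.
R1 applies: 4 − 3 = 1.
R2 applies (level before this adjustment is 1 < 8, so +1): 1 + 1 = 2.
R4 does not apply.
R5 does not apply.
R6 applies: 2 − 3 = -1.
Level -1 is below the minimum of 1; floored at 1.
Final offense level: 1.
Criminal history: 13 prior points → Category 5 (13+).
Level 1 falls in the 1-3 band.
Grid: Level 1-3 × Category 5 = 690-810 days.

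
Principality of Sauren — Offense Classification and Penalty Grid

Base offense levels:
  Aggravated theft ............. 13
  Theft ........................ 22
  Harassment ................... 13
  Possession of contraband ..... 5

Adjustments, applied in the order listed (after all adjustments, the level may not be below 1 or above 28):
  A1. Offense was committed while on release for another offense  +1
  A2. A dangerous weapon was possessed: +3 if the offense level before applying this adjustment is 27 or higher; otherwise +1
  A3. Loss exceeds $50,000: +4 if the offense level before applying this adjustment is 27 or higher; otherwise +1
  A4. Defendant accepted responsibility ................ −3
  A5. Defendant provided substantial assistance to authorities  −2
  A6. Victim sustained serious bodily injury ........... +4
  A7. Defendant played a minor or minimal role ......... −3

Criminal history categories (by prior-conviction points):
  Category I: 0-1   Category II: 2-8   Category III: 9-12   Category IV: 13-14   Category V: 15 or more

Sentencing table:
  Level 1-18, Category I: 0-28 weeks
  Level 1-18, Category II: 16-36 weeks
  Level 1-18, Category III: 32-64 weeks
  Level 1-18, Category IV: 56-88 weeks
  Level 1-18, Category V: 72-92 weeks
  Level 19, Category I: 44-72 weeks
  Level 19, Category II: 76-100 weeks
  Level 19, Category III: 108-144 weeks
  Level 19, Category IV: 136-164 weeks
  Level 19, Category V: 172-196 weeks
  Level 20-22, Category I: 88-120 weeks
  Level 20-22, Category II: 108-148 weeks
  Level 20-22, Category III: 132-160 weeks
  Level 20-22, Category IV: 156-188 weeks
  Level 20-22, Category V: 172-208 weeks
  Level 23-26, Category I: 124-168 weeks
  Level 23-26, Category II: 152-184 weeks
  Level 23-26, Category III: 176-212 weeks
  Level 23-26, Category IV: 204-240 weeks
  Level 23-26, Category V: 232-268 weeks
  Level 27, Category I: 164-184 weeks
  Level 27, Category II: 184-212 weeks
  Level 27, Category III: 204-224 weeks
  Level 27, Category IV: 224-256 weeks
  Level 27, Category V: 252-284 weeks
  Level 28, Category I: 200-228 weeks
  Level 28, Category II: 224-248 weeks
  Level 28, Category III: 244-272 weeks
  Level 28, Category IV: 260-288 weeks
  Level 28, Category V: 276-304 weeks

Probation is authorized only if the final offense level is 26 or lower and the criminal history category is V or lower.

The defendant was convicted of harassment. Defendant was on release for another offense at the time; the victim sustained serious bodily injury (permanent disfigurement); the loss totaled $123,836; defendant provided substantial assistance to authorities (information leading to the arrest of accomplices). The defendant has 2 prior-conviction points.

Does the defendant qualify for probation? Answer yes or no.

Yes

Base offense level for harassment: 13.
A1 applies: 13 + 1 = 14.
A2 does not apply.
A3 applies (level before this adjustment is 14 < 27, so +1): 14 + 1 = 15.
A5 applies: 15 − 2 = 13.
A6 applies: 13 + 4 = 17.
Final offense level: 17.
Criminal history: 2 prior points → Category II (2-8).
Level 17 falls in the 1-18 band.
Grid: Level 1-18 × Category II = 16-36 weeks.
Probation check: level 17 ≤ 26 and category II ≤ V → eligible.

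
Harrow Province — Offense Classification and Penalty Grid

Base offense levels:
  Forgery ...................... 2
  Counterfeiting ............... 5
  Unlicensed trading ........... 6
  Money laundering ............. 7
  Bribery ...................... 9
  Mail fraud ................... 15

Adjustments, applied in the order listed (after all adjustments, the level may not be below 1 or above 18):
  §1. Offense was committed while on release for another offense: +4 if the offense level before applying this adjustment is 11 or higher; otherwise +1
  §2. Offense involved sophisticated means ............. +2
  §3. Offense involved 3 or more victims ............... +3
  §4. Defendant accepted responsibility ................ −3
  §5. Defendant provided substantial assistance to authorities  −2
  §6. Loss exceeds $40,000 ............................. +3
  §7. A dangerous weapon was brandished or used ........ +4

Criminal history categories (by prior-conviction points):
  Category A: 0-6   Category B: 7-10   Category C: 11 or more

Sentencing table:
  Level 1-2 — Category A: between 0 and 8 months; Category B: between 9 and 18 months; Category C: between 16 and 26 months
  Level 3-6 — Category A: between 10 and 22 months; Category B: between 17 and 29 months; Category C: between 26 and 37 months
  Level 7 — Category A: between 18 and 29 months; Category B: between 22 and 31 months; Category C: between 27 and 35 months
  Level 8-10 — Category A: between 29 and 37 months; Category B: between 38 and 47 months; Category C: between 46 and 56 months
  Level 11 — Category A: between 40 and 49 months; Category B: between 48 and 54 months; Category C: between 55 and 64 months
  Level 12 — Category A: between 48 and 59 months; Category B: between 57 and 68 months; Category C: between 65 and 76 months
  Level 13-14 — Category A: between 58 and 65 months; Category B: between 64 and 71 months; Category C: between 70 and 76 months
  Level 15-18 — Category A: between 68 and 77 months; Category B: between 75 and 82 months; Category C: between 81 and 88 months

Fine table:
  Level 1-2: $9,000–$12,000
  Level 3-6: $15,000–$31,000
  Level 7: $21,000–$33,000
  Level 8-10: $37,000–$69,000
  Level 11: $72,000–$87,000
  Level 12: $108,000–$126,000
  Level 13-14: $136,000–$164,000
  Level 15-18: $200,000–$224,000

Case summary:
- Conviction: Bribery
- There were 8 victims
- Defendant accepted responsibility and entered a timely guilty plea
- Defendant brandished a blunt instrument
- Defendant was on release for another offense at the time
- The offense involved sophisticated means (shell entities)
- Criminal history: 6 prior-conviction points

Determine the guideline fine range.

$200,000–$224,000

Base offense level for bribery: 9.
§1 applies (level before this adjustment is 9 < 11, so +1): 9 + 1 = 10.
§2 applies: 10 + 2 = 12.
§3 applies: 12 + 3 = 15.
§4 applies: 15 − 3 = 12.
§7 applies: 12 + 4 = 16.
Final offense level: 16.
Level 16 falls in the 15-18 band.
Fine table: Level 15-18 → $200,000–$224,000.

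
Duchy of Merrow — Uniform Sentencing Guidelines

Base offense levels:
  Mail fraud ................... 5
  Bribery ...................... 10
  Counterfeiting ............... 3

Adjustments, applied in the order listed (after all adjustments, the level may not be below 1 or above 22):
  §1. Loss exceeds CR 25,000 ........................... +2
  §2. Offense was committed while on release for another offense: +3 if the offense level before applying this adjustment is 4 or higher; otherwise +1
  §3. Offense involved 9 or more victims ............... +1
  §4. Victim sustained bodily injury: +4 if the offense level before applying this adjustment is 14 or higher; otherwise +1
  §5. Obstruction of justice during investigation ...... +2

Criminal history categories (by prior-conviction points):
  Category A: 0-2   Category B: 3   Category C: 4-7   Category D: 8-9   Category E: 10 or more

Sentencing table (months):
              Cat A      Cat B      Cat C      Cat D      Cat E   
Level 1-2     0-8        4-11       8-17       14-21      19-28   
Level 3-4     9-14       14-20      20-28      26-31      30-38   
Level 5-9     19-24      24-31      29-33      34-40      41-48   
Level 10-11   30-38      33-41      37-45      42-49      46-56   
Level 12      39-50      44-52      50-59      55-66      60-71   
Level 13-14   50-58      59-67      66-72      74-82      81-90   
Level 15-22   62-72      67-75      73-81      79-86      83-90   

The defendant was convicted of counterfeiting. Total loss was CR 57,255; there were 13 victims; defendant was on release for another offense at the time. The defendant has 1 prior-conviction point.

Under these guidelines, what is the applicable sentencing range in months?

Base offense level for counterfeiting: 3.
§1 applies: 3 + 2 = 5.
§2 applies (level before this adjustment is 5 ≥ 4, so +3): 5 + 3 = 8.
§3 applies: 8 + 1 = 9.
§5 does not apply.
Final offense level: 9.
Criminal history: 1 prior point → Category A (0-2).
Level 9 falls in the 5-9 band.
Grid: Level 5-9 × Category A = 19-24 months.

19-24 months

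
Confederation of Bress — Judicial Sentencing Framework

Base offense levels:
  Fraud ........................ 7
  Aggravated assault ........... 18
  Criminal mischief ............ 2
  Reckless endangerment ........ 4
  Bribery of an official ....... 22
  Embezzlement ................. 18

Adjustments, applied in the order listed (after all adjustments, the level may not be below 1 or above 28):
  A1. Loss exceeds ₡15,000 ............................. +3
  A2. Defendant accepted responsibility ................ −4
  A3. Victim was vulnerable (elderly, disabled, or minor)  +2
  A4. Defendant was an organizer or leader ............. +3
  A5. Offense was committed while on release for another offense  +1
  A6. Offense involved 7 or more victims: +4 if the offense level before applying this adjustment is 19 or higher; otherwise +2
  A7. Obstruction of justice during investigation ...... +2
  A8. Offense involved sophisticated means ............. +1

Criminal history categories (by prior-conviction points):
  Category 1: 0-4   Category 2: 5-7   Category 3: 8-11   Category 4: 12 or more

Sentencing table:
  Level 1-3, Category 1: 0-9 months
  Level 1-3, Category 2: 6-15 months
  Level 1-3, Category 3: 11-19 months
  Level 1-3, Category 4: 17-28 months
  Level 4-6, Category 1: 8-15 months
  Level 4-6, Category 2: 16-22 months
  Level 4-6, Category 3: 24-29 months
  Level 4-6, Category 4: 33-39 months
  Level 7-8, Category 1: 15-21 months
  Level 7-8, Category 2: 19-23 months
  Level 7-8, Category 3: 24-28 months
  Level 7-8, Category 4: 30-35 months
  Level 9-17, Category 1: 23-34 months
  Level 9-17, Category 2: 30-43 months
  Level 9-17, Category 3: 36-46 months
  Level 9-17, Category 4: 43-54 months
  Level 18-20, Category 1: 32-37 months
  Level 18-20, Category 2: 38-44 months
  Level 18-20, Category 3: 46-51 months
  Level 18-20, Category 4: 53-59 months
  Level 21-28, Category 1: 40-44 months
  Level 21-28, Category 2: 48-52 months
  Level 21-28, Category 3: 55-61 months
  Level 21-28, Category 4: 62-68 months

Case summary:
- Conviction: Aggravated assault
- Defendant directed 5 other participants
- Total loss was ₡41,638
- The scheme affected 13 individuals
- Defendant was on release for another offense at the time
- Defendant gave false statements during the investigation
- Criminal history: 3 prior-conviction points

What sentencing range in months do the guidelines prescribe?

Base offense level for aggravated assault: 18.
A1 applies: 18 + 3 = 21.
A3 does not apply.
A4 applies: 21 + 3 = 24.
A5 applies: 24 + 1 = 25.
A6 applies (level before this adjustment is 25 ≥ 19, so +4): 25 + 4 = 29.
A7 applies: 29 + 2 = 31.
Level 31 exceeds the maximum of 28; capped at 28.
Final offense level: 28.
Criminal history: 3 prior points → Category 1 (0-4).
Level 28 falls in the 21-28 band.
Grid: Level 21-28 × Category 1 = 40-44 months.

40-44 months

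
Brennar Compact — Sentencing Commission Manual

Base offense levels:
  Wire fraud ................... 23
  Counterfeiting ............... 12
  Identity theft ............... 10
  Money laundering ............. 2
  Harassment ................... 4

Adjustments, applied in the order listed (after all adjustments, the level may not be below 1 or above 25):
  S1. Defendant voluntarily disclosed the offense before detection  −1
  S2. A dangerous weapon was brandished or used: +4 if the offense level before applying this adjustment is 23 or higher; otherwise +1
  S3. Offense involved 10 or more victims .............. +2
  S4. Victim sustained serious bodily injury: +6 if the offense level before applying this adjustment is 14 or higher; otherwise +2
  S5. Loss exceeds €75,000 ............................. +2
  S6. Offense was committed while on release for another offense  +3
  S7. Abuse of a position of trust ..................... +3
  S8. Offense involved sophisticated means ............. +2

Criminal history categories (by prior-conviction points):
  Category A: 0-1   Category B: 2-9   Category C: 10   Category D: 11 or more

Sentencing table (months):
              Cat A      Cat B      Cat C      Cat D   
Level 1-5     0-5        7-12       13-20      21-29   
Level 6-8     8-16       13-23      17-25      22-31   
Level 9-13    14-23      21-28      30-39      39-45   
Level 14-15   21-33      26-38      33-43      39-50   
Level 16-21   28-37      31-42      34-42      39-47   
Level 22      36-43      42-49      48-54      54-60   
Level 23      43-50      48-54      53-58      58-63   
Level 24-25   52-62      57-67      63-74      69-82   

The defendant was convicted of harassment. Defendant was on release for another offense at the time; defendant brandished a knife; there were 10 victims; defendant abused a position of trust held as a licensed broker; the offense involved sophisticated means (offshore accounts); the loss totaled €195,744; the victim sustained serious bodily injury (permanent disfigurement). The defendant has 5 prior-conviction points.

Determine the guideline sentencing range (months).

31-42 months

Base offense level for harassment: 4.
S1 does not apply.
S2 applies (level before this adjustment is 4 < 23, so +1): 4 + 1 = 5.
S3 applies: 5 + 2 = 7.
S4 applies (level before this adjustment is 7 < 14, so +2): 7 + 2 = 9.
S5 applies: 9 + 2 = 11.
S6 applies: 11 + 3 = 14.
S7 applies: 14 + 3 = 17.
S8 applies: 17 + 2 = 19.
Final offense level: 19.
Criminal history: 5 prior points → Category B (2-9).
Level 19 falls in the 16-21 band.
Grid: Level 16-21 × Category B = 31-42 months.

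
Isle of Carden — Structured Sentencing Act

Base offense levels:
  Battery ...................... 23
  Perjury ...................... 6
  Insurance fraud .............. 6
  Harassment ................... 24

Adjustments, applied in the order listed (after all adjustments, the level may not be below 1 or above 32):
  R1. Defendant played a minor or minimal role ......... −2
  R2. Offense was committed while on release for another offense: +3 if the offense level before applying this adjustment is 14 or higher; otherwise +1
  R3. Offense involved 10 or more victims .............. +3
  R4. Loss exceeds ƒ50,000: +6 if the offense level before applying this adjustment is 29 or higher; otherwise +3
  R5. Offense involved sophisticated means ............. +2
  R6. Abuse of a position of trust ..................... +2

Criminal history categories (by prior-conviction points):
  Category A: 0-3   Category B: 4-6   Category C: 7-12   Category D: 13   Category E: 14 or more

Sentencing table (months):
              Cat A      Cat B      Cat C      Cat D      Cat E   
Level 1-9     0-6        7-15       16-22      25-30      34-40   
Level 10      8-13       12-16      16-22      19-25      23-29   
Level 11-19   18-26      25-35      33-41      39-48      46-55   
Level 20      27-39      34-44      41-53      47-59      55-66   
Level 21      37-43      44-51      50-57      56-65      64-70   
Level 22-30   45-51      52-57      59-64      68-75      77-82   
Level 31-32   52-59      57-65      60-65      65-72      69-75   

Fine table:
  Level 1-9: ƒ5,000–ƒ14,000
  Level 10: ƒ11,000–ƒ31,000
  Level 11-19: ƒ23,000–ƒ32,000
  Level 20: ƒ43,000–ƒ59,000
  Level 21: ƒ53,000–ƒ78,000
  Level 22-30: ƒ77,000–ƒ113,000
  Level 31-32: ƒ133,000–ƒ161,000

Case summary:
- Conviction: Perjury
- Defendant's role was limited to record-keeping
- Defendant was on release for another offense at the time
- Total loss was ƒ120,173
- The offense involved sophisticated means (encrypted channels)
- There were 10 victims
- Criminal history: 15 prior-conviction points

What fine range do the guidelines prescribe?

Base offense level for perjury: 6.
R1 applies: 6 − 2 = 4.
R2 applies (level before this adjustment is 4 < 14, so +1): 4 + 1 = 5.
R3 applies: 5 + 3 = 8.
R4 applies (level before this adjustment is 8 < 29, so +3): 8 + 3 = 11.
R5 applies: 11 + 2 = 13.
R6 does not apply.
Final offense level: 13.
Level 13 falls in the 11-19 band.
Fine table: Level 11-19 → ƒ23,000–ƒ32,000.

ƒ23,000–ƒ32,000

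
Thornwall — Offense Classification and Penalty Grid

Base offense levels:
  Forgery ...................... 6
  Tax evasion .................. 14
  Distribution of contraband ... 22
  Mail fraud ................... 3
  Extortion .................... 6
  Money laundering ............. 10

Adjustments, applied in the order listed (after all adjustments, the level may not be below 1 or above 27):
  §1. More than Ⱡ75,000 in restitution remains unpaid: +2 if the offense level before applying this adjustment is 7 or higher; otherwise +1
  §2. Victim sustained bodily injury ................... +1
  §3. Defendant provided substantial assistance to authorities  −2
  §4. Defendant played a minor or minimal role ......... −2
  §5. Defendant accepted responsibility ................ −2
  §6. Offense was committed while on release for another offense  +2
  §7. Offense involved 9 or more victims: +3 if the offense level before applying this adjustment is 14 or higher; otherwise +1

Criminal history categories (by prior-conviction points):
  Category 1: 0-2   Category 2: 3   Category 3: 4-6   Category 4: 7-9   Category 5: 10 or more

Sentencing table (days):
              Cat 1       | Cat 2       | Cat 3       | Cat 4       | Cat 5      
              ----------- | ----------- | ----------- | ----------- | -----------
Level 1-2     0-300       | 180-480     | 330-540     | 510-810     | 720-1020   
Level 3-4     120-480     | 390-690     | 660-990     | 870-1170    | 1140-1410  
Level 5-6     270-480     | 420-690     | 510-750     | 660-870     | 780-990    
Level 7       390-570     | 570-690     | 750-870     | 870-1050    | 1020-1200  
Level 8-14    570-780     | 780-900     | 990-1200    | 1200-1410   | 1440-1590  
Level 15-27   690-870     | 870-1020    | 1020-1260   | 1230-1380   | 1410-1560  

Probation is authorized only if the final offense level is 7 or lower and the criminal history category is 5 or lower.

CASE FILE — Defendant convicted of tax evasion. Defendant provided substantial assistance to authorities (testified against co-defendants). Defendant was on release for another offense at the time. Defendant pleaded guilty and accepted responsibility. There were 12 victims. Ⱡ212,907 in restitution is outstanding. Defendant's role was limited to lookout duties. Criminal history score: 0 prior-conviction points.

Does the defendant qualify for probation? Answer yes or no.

Base offense level for tax evasion: 14.
§1 applies (level before this adjustment is 14 ≥ 7, so +2): 14 + 2 = 16.
§3 applies: 16 − 2 = 14.
§4 applies: 14 − 2 = 12.
§5 applies: 12 − 2 = 10.
§6 applies: 10 + 2 = 12.
§7 applies (level before this adjustment is 12 < 14, so +1): 12 + 1 = 13.
Final offense level: 13.
Criminal history: 0 prior points → Category 1 (0-2).
Level 13 falls in the 8-14 band.
Grid: Level 8-14 × Category 1 = 570-780 days.
Probation check: level 13 > 7 and category 1 ≤ 5 → not eligible.

No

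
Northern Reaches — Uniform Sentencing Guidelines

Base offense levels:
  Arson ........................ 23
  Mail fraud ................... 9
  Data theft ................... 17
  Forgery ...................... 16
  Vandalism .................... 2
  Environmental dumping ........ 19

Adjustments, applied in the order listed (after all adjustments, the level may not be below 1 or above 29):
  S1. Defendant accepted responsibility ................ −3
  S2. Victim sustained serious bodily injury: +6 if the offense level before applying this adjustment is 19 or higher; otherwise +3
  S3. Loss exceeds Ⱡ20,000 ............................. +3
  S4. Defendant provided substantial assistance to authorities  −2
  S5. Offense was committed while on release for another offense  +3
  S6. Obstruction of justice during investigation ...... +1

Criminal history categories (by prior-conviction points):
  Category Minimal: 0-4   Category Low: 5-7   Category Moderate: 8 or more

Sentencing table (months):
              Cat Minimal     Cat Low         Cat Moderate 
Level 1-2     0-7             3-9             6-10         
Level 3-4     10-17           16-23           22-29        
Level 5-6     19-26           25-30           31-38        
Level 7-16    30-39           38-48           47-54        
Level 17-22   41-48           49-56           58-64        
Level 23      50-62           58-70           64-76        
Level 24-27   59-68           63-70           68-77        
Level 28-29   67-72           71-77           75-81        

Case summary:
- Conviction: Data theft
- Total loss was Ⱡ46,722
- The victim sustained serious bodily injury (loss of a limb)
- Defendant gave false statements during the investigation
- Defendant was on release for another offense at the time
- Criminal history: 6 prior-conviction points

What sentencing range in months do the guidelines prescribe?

Base offense level for data theft: 17.
S1 does not apply.
S2 applies (level before this adjustment is 17 < 19, so +3): 17 + 3 = 20.
S3 applies: 20 + 3 = 23.
S5 applies: 23 + 3 = 26.
S6 applies: 26 + 1 = 27.
Final offense level: 27.
Criminal history: 6 prior points → Category Low (5-7).
Level 27 falls in the 24-27 band.
Grid: Level 24-27 × Category Low = 63-70 months.

63-70 months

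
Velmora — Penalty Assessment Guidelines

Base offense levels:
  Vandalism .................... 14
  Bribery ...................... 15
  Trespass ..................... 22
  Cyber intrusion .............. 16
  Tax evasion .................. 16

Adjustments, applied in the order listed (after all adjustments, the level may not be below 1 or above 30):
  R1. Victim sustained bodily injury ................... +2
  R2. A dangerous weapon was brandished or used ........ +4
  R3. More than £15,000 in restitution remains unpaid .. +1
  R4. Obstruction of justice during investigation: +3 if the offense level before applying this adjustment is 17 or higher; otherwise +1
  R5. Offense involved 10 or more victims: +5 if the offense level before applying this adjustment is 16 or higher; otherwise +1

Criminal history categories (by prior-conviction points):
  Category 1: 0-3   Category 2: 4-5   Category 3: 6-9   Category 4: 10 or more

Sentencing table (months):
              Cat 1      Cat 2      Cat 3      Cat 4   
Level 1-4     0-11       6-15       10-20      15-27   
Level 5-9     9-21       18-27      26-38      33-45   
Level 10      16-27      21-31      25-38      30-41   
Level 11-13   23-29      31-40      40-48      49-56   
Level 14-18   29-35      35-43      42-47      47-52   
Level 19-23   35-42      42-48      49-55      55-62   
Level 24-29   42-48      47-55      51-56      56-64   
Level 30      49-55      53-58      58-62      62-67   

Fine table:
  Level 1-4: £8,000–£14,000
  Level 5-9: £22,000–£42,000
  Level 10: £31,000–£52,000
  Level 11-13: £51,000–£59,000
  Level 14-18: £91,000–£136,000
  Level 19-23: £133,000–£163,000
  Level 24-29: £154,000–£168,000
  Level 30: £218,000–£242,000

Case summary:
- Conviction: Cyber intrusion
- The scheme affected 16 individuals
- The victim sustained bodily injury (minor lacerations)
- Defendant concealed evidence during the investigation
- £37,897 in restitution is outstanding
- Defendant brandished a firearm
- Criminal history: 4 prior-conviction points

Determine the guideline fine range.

£218,000–£242,000

Base offense level for cyber intrusion: 16.
R1 applies: 16 + 2 = 18.
R2 applies: 18 + 4 = 22.
R3 applies: 22 + 1 = 23.
R4 applies (level before this adjustment is 23 ≥ 17, so +3): 23 + 3 = 26.
R5 applies (level before this adjustment is 26 ≥ 16, so +5): 26 + 5 = 31.
Level 31 exceeds the maximum of 30; capped at 30.
Final offense level: 30.
Level 30 falls in the 30 band.
Fine table: Level 30 → £218,000–£242,000.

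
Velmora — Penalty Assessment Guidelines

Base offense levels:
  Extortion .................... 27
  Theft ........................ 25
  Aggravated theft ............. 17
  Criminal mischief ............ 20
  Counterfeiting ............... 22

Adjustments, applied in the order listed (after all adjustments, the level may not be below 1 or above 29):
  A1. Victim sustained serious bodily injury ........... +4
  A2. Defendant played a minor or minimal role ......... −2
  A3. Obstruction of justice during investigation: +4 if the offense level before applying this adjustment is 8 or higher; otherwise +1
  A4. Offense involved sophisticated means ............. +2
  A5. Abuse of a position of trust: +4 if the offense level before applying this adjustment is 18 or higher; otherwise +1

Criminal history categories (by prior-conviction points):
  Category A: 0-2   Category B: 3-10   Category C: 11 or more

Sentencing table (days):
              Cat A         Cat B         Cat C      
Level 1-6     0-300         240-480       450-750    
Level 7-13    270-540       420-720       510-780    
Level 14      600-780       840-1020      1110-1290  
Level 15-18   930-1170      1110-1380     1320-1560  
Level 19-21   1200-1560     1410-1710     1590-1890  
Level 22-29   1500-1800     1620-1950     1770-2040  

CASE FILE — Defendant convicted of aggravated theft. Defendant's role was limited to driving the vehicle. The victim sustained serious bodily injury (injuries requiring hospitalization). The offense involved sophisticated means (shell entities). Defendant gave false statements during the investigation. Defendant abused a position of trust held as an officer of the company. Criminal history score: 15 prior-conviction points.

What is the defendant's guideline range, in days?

Base offense level for aggravated theft: 17.
A1 applies: 17 + 4 = 21.
A2 applies: 21 − 2 = 19.
A3 applies (level before this adjustment is 19 ≥ 8, so +4): 19 + 4 = 23.
A4 applies: 23 + 2 = 25.
A5 applies (level before this adjustment is 25 ≥ 18, so +4): 25 + 4 = 29.
Final offense level: 29.
Criminal history: 15 prior points → Category C (11+).
Level 29 falls in the 22-29 band.
Grid: Level 22-29 × Category C = 1770-2040 days.

1770-2040 days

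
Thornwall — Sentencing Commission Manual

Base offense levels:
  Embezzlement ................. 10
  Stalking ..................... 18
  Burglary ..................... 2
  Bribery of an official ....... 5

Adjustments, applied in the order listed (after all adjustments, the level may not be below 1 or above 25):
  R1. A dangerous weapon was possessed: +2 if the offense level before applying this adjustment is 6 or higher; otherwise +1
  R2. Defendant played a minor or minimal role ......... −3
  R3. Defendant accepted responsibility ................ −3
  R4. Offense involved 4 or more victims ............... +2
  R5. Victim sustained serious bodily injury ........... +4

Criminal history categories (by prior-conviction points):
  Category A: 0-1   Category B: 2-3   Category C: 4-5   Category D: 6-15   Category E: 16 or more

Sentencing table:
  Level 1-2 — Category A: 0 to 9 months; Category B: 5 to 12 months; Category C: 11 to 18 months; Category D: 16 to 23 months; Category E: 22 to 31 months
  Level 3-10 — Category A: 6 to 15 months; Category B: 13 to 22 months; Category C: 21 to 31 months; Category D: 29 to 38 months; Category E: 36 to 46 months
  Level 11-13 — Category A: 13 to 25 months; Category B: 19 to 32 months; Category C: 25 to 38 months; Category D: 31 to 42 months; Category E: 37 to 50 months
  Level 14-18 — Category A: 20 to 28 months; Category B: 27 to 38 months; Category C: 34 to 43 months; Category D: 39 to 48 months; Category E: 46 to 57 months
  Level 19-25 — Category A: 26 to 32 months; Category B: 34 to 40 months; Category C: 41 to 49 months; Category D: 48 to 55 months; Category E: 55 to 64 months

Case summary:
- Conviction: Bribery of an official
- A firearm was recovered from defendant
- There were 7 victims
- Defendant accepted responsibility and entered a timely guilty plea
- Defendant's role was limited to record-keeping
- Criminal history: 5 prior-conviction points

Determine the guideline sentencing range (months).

Base offense level for bribery of an official: 5.
R1 applies (level before this adjustment is 5 < 6, so +1): 5 + 1 = 6.
R2 applies: 6 − 3 = 3.
R3 applies: 3 − 3 = 0.
R4 applies: 0 + 2 = 2.
R5 does not apply.
Final offense level: 2.
Criminal history: 5 prior points → Category C (4-5).
Level 2 falls in the 1-2 band.
Grid: Level 1-2 × Category C = 11-18 months.

11-18 months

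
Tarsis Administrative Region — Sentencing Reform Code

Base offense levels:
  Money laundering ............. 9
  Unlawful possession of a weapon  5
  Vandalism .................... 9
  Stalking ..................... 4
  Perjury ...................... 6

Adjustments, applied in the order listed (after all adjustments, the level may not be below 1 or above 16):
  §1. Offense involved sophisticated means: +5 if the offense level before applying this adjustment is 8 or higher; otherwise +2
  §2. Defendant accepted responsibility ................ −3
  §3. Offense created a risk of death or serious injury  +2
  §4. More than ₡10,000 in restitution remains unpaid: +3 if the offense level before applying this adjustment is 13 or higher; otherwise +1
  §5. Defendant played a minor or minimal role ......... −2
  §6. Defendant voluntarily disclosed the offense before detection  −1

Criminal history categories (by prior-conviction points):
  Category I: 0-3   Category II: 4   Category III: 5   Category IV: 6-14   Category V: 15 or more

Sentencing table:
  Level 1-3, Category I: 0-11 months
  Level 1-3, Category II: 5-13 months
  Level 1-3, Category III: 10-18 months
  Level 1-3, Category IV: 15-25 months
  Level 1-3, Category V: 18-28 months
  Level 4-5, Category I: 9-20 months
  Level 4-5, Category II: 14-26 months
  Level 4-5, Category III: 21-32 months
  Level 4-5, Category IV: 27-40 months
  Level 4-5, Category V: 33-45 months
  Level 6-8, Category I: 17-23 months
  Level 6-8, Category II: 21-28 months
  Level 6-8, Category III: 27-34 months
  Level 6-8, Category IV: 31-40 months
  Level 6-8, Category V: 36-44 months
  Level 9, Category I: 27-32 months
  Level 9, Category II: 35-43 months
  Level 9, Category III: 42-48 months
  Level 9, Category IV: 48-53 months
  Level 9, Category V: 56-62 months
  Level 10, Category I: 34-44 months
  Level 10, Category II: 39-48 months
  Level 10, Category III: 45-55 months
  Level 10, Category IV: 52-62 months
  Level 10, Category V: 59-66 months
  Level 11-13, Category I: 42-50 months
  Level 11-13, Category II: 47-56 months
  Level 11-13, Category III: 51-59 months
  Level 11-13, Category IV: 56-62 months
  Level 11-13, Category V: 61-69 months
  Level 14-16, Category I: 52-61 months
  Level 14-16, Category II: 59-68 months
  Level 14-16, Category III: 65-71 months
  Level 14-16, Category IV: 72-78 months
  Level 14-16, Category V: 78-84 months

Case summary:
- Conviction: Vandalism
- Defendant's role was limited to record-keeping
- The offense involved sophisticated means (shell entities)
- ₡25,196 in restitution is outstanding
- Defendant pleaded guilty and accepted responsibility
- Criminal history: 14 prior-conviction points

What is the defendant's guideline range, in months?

52-62 months

Base offense level for vandalism: 9.
§1 applies (level before this adjustment is 9 ≥ 8, so +5): 9 + 5 = 14.
§2 applies: 14 − 3 = 11.
§4 applies (level before this adjustment is 11 < 13, so +1): 11 + 1 = 12.
§5 applies: 12 − 2 = 10.
Final offense level: 10.
Criminal history: 14 prior points → Category IV (6-14).
Level 10 falls in the 10 band.
Grid: Level 10 × Category IV = 52-62 months.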